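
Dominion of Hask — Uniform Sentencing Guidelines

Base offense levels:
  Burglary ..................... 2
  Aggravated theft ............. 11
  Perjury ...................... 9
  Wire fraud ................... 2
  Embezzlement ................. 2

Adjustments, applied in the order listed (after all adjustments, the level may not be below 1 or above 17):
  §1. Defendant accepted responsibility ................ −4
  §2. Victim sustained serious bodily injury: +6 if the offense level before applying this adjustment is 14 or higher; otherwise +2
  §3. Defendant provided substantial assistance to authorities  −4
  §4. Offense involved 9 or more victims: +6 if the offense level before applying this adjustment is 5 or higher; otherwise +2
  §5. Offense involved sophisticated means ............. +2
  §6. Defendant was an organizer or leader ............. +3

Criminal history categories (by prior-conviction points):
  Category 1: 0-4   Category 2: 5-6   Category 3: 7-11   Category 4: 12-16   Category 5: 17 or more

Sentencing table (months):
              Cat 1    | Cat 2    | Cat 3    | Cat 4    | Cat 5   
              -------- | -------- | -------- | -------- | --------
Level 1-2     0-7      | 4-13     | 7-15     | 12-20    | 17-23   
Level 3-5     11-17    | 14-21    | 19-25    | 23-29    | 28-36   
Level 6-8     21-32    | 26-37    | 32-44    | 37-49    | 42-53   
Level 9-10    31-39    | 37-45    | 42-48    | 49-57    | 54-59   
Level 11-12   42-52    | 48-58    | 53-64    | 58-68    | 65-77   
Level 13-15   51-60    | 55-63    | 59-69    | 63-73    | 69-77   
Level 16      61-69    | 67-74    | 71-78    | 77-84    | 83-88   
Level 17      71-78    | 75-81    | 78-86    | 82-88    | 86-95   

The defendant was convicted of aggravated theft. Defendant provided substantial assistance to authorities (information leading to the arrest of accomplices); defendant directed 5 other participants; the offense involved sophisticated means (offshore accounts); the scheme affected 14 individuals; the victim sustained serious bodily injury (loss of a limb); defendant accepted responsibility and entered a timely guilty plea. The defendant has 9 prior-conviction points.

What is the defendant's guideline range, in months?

Base offense level for aggravated theft: 11.
§1 applies: 11 − 4 = 7.
§2 applies (level before this adjustment is 7 < 14, so +2): 7 + 2 = 9.
§3 applies: 9 − 4 = 5.
§4 applies (level before this adjustment is 5 ≥ 5, so +6): 5 + 6 = 11.
§5 applies: 11 + 2 = 13.
§6 applies: 13 + 3 = 16.
Final offense level: 16.
Criminal history: 9 prior points → Category 3 (7-11).
Level 16 falls in the 16 band.
Grid: Level 16 × Category 3 = 71-78 months.

71-78 months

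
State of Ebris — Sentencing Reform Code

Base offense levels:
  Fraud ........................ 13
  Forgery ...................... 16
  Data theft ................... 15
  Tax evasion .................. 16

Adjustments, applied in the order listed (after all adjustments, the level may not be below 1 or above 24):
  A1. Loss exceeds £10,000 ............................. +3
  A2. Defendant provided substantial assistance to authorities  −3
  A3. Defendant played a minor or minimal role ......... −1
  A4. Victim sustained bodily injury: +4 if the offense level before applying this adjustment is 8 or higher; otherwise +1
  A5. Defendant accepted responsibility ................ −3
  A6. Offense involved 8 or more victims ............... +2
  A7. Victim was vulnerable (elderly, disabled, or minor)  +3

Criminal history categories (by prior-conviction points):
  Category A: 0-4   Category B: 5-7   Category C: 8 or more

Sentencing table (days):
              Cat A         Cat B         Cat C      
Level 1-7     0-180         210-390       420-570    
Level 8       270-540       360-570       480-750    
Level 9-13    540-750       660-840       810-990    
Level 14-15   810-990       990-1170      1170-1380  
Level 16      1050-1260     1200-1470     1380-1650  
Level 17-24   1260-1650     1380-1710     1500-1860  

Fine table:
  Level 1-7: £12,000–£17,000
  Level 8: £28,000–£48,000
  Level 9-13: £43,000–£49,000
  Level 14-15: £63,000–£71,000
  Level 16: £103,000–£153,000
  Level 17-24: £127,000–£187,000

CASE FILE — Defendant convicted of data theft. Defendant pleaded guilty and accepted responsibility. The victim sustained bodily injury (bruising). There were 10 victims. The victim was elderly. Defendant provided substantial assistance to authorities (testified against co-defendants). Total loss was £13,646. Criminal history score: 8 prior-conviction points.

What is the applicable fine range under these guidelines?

£127,000–£187,000

Base offense level for data theft: 15.
A1 applies: 15 + 3 = 18.
A2 applies: 18 − 3 = 15.
A3 does not apply.
A4 applies (level before this adjustment is 15 ≥ 8, so +4): 15 + 4 = 19.
A5 applies: 19 − 3 = 16.
A6 applies: 16 + 2 = 18.
A7 applies: 18 + 3 = 21.
Final offense level: 21.
Level 21 falls in the 17-24 band.
Fine table: Level 17-24 → £127,000–£187,000.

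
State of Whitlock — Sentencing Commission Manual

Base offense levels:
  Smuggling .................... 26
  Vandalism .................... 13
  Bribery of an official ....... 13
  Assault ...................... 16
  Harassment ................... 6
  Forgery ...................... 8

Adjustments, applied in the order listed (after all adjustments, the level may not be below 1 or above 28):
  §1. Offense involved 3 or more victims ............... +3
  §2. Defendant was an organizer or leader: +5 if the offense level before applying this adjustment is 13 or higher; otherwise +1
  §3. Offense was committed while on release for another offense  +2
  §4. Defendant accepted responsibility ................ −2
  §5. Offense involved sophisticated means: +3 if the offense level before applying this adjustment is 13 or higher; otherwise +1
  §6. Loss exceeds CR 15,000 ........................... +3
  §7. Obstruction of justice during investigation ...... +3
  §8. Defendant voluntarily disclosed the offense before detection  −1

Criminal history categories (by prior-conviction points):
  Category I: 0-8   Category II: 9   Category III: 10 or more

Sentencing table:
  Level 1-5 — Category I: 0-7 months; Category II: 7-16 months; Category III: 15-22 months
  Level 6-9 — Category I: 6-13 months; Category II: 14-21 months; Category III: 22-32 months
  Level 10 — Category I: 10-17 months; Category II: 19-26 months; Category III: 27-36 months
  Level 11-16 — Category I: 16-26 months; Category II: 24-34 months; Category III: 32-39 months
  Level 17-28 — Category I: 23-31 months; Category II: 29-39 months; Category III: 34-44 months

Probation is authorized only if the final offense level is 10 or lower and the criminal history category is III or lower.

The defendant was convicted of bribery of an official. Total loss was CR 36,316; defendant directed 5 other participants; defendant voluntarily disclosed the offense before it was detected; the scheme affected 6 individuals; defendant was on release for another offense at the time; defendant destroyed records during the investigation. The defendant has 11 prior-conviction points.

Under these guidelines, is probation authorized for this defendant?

Base offense level for bribery of an official: 13.
§1 applies: 13 + 3 = 16.
§2 applies (level before this adjustment is 16 ≥ 13, so +5): 16 + 5 = 21.
§3 applies: 21 + 2 = 23.
§5 does not apply.
§6 applies: 23 + 3 = 26.
§7 applies: 26 + 3 = 29.
§8 applies: 29 − 1 = 28.
Final offense level: 28.
Criminal history: 11 prior points → Category III (10+).
Level 28 falls in the 17-28 band.
Grid: Level 17-28 × Category III = 34-44 months.
Probation check: level 28 > 10 and category III ≤ III → not eligible.

No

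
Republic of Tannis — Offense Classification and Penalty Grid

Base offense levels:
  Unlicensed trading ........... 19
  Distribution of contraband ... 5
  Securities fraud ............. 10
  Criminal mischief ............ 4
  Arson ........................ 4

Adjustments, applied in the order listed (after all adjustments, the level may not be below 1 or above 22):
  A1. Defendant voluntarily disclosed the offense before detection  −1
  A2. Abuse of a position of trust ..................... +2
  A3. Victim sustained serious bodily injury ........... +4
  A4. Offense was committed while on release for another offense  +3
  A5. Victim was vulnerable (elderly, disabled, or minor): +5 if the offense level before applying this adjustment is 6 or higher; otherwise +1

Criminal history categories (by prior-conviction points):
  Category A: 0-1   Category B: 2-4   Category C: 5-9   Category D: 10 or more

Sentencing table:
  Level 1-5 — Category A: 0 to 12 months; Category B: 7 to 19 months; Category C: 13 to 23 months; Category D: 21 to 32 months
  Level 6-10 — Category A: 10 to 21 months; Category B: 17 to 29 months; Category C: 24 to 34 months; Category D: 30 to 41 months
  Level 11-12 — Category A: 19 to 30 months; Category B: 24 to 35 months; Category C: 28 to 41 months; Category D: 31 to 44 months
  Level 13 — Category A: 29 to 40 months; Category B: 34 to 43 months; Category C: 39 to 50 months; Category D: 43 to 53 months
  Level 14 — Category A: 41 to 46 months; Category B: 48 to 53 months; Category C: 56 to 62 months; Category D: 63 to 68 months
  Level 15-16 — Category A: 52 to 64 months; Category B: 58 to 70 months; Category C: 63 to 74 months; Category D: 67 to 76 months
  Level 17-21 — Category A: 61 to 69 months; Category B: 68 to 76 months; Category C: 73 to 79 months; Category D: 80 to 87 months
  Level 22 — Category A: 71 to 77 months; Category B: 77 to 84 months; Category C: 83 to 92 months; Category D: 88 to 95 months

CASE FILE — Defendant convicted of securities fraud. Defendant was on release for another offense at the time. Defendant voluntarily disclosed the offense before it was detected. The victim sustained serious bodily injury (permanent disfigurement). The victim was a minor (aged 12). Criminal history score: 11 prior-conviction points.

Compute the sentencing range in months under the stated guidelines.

80-87 months

Base offense level for securities fraud: 10.
A1 applies: 10 − 1 = 9.
A3 applies: 9 + 4 = 13.
A4 applies: 13 + 3 = 16.
A5 applies (level before this adjustment is 16 ≥ 6, so +5): 16 + 5 = 21.
Final offense level: 21.
Criminal history: 11 prior points → Category D (10+).
Level 21 falls in the 17-21 band.
Grid: Level 17-21 × Category D = 80-87 months.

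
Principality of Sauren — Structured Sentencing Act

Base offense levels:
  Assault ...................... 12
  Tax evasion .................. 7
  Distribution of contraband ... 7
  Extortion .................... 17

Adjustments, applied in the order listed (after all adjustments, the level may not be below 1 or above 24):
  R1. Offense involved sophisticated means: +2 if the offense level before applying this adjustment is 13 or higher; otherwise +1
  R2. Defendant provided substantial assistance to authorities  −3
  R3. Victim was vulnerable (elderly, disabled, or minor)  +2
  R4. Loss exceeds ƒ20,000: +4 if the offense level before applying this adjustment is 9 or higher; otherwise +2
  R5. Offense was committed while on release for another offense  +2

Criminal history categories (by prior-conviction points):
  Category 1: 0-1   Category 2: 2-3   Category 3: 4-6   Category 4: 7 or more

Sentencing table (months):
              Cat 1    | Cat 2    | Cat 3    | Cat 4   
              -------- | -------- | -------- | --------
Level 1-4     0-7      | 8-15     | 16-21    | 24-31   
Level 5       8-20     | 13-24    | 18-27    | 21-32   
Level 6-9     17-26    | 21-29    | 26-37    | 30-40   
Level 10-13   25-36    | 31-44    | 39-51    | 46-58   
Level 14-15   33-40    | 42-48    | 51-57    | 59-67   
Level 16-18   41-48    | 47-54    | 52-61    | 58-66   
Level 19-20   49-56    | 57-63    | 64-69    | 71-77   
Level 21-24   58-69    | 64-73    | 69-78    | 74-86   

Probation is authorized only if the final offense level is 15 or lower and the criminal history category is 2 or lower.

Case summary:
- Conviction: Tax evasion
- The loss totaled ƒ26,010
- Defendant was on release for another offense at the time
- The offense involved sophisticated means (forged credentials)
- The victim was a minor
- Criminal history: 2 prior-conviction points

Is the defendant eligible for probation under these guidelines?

Base offense level for tax evasion: 7.
R1 applies (level before this adjustment is 7 < 13, so +1): 7 + 1 = 8.
R2 does not apply.
R3 applies: 8 + 2 = 10.
R4 applies (level before this adjustment is 10 ≥ 9, so +4): 10 + 4 = 14.
R5 applies: 14 + 2 = 16.
Final offense level: 16.
Criminal history: 2 prior points → Category 2 (2-3).
Level 16 falls in the 16-18 band.
Grid: Level 16-18 × Category 2 = 47-54 months.
Probation check: level 16 > 15 and category 2 ≤ 2 → not eligible.

No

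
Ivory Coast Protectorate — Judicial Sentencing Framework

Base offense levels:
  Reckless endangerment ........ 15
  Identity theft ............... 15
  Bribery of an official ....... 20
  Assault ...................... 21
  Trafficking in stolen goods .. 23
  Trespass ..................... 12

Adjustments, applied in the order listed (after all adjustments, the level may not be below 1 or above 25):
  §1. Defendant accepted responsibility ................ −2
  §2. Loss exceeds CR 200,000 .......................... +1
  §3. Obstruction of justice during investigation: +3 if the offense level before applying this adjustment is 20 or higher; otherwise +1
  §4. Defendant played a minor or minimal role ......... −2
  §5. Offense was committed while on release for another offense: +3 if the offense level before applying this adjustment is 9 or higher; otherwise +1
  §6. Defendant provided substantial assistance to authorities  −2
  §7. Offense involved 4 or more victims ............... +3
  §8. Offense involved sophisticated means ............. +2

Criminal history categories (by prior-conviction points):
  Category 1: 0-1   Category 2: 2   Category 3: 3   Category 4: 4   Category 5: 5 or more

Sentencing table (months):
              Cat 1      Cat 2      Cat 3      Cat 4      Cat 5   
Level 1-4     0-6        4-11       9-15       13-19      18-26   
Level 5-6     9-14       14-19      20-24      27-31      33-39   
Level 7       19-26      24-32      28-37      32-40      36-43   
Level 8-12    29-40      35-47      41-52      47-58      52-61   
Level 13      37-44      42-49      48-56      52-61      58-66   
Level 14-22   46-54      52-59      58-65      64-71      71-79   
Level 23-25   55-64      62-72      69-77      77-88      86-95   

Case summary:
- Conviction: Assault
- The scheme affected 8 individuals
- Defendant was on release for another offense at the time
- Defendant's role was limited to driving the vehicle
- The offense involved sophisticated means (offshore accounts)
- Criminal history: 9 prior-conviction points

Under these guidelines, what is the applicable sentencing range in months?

Base offense level for assault: 21.
§1 does not apply.
§4 applies: 21 − 2 = 19.
§5 applies (level before this adjustment is 19 ≥ 9, so +3): 19 + 3 = 22.
§7 applies: 22 + 3 = 25.
§8 applies: 25 + 2 = 27.
Level 27 exceeds the maximum of 25; capped at 25.
Final offense level: 25.
Criminal history: 9 prior points → Category 5 (5+).
Level 25 falls in the 23-25 band.
Grid: Level 23-25 × Category 5 = 86-95 months.

86-95 months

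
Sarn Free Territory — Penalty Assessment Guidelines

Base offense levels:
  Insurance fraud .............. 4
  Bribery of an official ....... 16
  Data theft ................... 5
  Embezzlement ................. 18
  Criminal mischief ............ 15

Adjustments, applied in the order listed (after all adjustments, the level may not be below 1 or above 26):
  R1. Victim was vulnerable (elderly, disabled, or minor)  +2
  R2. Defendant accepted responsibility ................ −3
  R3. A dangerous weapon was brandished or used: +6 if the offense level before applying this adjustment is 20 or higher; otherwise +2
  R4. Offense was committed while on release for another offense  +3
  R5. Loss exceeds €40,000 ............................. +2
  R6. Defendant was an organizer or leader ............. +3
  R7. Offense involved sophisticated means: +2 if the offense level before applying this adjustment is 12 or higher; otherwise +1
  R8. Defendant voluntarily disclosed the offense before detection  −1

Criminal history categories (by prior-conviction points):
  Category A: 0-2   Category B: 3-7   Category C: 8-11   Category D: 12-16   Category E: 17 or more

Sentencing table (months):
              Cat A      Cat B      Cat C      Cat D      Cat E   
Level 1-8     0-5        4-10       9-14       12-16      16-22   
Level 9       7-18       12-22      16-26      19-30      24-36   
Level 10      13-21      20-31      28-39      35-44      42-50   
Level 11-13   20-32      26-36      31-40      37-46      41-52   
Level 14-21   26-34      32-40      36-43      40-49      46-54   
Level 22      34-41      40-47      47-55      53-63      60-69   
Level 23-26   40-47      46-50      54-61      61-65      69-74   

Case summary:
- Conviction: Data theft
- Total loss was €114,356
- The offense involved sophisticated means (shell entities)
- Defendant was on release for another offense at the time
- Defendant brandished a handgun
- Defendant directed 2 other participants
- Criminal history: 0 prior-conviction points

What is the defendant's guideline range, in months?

26-34 months

Base offense level for data theft: 5.
R1 does not apply.
R3 applies (level before this adjustment is 5 < 20, so +2): 5 + 2 = 7.
R4 applies: 7 + 3 = 10.
R5 applies: 10 + 2 = 12.
R6 applies: 12 + 3 = 15.
R7 applies (level before this adjustment is 15 ≥ 12, so +2): 15 + 2 = 17.
Final offense level: 17.
Criminal history: 0 prior points → Category A (0-2).
Level 17 falls in the 14-21 band.
Grid: Level 14-21 × Category A = 26-34 months.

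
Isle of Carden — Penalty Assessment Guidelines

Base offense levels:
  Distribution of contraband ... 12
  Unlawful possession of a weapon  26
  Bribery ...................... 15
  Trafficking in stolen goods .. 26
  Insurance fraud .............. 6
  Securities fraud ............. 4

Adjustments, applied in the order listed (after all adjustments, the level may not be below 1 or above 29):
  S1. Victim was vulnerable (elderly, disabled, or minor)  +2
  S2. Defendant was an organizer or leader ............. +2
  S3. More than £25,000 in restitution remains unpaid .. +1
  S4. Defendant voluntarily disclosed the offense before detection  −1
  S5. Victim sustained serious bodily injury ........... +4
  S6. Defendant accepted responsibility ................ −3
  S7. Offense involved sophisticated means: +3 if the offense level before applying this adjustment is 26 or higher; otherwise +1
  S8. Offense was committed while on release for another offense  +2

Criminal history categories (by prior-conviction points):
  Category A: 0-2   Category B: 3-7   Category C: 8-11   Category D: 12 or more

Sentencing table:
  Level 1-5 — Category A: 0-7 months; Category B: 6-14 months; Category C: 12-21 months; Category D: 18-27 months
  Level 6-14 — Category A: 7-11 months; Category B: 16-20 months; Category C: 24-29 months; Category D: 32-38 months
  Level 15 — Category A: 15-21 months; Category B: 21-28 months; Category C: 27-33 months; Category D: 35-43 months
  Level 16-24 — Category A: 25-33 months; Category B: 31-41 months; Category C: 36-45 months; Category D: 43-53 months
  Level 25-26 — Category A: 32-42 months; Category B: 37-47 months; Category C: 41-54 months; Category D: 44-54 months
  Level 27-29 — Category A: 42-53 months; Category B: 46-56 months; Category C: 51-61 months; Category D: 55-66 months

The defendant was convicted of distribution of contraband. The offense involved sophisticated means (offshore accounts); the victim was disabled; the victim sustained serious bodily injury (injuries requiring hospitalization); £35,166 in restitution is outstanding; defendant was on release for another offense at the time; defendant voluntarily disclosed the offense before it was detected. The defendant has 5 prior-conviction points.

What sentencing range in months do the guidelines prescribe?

Base offense level for distribution of contraband: 12.
S1 applies: 12 + 2 = 14.
S2 does not apply.
S3 applies: 14 + 1 = 15.
S4 applies: 15 − 1 = 14.
S5 applies: 14 + 4 = 18.
S7 applies (level before this adjustment is 18 < 26, so +1): 18 + 1 = 19.
S8 applies: 19 + 2 = 21.
Final offense level: 21.
Criminal history: 5 prior points → Category B (3-7).
Level 21 falls in the 16-24 band.
Grid: Level 16-24 × Category B = 31-41 months.

31-41 months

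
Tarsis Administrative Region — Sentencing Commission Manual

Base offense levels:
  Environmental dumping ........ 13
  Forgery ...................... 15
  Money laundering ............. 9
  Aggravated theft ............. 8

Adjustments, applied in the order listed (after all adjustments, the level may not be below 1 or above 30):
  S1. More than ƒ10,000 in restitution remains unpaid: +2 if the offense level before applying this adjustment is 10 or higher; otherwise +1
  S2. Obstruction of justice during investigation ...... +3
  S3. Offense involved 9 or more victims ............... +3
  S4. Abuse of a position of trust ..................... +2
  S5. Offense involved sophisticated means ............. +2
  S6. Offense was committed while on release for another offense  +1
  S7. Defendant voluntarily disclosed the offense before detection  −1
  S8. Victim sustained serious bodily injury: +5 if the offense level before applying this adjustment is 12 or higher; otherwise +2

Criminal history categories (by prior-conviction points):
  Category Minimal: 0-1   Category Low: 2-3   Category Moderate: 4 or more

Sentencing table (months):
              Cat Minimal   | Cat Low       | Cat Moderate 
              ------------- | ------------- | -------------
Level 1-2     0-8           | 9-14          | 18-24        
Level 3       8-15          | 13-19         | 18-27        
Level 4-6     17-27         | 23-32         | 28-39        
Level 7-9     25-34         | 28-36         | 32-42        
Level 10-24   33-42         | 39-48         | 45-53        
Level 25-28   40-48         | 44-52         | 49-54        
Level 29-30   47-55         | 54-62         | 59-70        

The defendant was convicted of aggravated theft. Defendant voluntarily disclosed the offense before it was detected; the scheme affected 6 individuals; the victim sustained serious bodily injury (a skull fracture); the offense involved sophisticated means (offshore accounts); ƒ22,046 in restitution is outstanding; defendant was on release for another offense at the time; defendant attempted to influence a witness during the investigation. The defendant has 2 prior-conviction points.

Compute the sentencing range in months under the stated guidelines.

39-48 months

Base offense level for aggravated theft: 8.
S1 applies (level before this adjustment is 8 < 10, so +1): 8 + 1 = 9.
S2 applies: 9 + 3 = 12.
S4 does not apply.
S5 applies: 12 + 2 = 14.
S6 applies: 14 + 1 = 15.
S7 applies: 15 − 1 = 14.
S8 applies (level before this adjustment is 14 ≥ 12, so +5): 14 + 5 = 19.
Final offense level: 19.
Criminal history: 2 prior points → Category Low (2-3).
Level 19 falls in the 10-24 band.
Grid: Level 10-24 × Category Low = 39-48 months.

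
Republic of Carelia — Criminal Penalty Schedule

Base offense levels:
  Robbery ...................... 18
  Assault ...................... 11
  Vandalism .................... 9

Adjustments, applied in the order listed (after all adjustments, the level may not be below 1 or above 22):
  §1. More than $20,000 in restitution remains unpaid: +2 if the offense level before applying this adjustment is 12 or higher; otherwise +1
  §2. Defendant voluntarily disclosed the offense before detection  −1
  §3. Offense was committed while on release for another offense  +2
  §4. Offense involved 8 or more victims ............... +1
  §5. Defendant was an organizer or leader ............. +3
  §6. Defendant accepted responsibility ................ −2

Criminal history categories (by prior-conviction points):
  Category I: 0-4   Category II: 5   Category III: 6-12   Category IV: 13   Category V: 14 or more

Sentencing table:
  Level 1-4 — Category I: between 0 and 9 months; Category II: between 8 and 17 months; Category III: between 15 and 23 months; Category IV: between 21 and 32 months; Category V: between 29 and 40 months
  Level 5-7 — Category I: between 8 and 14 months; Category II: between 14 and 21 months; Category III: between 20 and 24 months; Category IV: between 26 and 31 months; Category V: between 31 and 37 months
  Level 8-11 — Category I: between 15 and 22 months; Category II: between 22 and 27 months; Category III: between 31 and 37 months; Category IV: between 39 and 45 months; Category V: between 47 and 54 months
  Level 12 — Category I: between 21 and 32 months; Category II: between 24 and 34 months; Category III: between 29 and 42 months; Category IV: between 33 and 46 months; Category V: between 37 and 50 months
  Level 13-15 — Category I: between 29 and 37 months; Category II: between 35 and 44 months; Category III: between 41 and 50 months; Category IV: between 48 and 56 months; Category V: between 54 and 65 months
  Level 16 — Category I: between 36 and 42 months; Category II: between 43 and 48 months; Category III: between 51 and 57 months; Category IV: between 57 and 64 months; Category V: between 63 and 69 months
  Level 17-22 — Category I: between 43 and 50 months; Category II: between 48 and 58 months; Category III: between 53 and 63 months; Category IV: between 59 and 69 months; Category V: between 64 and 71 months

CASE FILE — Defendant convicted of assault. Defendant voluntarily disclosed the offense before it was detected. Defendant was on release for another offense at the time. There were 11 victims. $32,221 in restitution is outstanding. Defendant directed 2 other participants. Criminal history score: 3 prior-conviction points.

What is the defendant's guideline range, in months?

Base offense level for assault: 11.
§1 applies (level before this adjustment is 11 < 12, so +1): 11 + 1 = 12.
§2 applies: 12 − 1 = 11.
§3 applies: 11 + 2 = 13.
§4 applies: 13 + 1 = 14.
§5 applies: 14 + 3 = 17.
Final offense level: 17.
Criminal history: 3 prior points → Category I (0-4).
Level 17 falls in the 17-22 band.
Grid: Level 17-22 × Category I = 43-50 months.

43-50 months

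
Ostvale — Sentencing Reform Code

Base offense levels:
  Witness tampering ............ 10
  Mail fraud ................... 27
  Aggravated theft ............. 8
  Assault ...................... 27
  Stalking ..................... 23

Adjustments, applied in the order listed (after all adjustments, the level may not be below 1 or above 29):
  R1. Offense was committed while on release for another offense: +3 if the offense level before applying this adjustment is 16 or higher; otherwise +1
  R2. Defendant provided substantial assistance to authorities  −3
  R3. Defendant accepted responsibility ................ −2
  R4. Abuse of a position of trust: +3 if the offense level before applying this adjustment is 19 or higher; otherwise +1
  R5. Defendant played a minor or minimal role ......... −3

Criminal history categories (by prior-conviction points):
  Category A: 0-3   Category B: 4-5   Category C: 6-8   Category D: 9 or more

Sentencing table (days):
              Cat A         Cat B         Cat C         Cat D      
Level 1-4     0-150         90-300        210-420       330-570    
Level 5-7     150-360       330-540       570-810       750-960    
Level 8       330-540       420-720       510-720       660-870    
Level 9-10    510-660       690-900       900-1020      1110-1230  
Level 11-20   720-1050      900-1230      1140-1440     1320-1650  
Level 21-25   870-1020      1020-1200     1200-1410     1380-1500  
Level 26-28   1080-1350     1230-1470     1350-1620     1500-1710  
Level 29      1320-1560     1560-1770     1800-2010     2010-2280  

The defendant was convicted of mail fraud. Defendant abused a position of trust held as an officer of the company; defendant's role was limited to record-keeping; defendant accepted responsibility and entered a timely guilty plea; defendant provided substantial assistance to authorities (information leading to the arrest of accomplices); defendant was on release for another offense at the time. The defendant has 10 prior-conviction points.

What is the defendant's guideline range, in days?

1380-1500 days

Base offense level for mail fraud: 27.
R1 applies (level before this adjustment is 27 ≥ 16, so +3): 27 + 3 = 30.
R2 applies: 30 − 3 = 27.
R3 applies: 27 − 2 = 25.
R4 applies (level before this adjustment is 25 ≥ 19, so +3): 25 + 3 = 28.
R5 applies: 28 − 3 = 25.
Final offense level: 25.
Criminal history: 10 prior points → Category D (9+).
Level 25 falls in the 21-25 band.
Grid: Level 21-25 × Category D = 1380-1500 days.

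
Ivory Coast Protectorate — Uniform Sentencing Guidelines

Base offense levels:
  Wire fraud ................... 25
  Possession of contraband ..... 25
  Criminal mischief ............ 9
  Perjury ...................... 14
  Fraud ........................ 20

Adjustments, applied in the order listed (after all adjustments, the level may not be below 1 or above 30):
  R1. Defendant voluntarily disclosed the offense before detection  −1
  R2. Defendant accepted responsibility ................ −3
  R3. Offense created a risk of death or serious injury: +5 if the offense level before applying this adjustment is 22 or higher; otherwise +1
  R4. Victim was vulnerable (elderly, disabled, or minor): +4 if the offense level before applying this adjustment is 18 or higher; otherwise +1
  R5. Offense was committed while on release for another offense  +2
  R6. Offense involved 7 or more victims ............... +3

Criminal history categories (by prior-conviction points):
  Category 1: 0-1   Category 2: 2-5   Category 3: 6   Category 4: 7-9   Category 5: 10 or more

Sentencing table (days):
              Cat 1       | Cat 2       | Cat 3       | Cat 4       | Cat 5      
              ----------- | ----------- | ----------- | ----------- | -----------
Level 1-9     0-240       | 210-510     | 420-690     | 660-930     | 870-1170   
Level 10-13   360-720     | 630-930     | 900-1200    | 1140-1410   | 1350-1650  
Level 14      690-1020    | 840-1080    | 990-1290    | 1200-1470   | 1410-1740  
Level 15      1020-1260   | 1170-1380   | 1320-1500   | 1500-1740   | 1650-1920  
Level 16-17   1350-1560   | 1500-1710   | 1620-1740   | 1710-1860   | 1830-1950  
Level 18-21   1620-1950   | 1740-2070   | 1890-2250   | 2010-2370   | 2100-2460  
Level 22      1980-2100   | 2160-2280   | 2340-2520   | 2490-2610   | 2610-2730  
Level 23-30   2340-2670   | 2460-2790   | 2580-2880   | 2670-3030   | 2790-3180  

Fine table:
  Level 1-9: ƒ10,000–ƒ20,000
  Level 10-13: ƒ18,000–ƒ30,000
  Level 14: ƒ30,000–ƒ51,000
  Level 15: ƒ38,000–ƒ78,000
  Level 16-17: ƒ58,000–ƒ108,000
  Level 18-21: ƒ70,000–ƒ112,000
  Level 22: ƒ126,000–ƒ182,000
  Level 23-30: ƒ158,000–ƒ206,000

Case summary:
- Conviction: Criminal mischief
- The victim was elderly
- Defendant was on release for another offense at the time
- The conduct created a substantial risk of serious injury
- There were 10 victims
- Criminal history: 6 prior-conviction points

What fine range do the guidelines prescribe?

ƒ58,000–ƒ108,000

Base offense level for criminal mischief: 9.
R1 does not apply.
R2 does not apply.
R3 applies (level before this adjustment is 9 < 22, so +1): 9 + 1 = 10.
R4 applies (level before this adjustment is 10 < 18, so +1): 10 + 1 = 11.
R5 applies: 11 + 2 = 13.
R6 applies: 13 + 3 = 16.
Final offense level: 16.
Level 16 falls in the 16-17 band.
Fine table: Level 16-17 → ƒ58,000–ƒ108,000.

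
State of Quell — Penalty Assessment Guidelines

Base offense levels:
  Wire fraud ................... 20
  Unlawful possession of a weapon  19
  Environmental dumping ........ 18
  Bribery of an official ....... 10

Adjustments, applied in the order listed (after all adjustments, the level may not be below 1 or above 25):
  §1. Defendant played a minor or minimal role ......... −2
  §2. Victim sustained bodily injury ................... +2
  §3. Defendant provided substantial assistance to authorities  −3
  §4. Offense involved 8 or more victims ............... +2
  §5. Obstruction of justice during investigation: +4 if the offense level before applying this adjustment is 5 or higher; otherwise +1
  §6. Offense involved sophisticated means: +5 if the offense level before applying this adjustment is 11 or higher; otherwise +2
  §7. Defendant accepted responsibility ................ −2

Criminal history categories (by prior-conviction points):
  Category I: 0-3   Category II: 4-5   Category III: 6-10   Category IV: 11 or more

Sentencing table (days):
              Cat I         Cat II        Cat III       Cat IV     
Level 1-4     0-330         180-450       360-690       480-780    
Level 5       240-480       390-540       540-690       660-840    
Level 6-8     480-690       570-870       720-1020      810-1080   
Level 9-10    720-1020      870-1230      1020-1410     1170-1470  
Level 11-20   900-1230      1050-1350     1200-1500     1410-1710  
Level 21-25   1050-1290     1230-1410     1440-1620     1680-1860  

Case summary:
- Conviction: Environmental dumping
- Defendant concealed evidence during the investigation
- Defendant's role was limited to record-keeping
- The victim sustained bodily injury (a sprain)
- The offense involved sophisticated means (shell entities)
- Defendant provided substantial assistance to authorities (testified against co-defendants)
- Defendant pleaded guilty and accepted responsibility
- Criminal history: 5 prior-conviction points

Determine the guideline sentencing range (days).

Base offense level for environmental dumping: 18.
§1 applies: 18 − 2 = 16.
§2 applies: 16 + 2 = 18.
§3 applies: 18 − 3 = 15.
§4 does not apply.
§5 applies (level before this adjustment is 15 ≥ 5, so +4): 15 + 4 = 19.
§6 applies (level before this adjustment is 19 ≥ 11, so +5): 19 + 5 = 24.
§7 applies: 24 − 2 = 22.
Final offense level: 22.
Criminal history: 5 prior points → Category II (4-5).
Level 22 falls in the 21-25 band.
Grid: Level 21-25 × Category II = 1230-1410 days.

1230-1410 days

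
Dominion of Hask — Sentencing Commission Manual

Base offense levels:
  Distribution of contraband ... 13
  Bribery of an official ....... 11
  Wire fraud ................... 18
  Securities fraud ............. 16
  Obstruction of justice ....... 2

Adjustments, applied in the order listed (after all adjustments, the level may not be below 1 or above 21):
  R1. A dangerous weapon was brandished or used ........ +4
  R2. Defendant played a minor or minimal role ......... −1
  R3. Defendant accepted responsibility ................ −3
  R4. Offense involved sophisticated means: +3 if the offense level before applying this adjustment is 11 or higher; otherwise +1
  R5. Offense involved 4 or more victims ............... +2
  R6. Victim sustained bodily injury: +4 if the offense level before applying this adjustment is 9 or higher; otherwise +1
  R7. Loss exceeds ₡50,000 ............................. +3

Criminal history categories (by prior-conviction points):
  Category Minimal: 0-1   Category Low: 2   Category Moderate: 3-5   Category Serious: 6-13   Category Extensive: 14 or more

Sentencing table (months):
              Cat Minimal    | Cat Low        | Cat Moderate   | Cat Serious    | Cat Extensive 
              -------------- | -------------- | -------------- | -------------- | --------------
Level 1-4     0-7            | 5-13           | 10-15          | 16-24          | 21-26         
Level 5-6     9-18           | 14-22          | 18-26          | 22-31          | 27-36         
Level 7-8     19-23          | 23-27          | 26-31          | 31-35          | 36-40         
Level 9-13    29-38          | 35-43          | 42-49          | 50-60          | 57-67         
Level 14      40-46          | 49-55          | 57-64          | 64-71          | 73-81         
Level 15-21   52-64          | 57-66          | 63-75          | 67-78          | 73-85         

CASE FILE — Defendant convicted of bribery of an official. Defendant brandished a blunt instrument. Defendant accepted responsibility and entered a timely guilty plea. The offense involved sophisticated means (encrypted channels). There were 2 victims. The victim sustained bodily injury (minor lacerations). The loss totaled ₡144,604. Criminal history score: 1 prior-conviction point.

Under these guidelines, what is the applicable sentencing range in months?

52-64 months

Base offense level for bribery of an official: 11.
R1 applies: 11 + 4 = 15.
R2 does not apply.
R3 applies: 15 − 3 = 12.
R4 applies (level before this adjustment is 12 ≥ 11, so +3): 12 + 3 = 15.
R6 applies (level before this adjustment is 15 ≥ 9, so +4): 15 + 4 = 19.
R7 applies: 19 + 3 = 22.
Level 22 exceeds the maximum of 21; capped at 21.
Final offense level: 21.
Criminal history: 1 prior point → Category Minimal (0-1).
Level 21 falls in the 15-21 band.
Grid: Level 15-21 × Category Minimal = 52-64 months.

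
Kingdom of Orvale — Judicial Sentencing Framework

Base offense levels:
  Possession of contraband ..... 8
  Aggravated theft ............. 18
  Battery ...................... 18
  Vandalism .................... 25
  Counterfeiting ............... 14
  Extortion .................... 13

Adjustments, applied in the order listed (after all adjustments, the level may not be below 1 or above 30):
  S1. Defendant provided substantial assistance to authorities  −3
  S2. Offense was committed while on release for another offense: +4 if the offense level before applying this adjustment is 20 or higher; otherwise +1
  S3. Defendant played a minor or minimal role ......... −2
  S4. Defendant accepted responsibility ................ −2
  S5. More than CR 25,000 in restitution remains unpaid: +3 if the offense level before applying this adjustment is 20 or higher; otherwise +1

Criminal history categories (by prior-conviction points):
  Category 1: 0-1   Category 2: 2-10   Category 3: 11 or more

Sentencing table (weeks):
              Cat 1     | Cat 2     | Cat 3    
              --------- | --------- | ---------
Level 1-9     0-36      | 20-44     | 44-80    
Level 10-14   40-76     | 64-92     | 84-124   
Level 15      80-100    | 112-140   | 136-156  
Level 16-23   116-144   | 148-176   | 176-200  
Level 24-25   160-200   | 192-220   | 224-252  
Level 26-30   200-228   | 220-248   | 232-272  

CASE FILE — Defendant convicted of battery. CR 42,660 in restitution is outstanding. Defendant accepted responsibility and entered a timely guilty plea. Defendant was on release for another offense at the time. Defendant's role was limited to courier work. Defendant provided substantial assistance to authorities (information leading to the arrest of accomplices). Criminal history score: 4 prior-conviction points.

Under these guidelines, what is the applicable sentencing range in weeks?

64-92 weeks

Base offense level for battery: 18.
S1 applies: 18 − 3 = 15.
S2 applies (level before this adjustment is 15 < 20, so +1): 15 + 1 = 16.
S3 applies: 16 − 2 = 14.
S4 applies: 14 − 2 = 12.
S5 applies (level before this adjustment is 12 < 20, so +1): 12 + 1 = 13.
Final offense level: 13.
Criminal history: 4 prior points → Category 2 (2-10).
Level 13 falls in the 10-14 band.
Grid: Level 10-14 × Category 2 = 64-92 weeks.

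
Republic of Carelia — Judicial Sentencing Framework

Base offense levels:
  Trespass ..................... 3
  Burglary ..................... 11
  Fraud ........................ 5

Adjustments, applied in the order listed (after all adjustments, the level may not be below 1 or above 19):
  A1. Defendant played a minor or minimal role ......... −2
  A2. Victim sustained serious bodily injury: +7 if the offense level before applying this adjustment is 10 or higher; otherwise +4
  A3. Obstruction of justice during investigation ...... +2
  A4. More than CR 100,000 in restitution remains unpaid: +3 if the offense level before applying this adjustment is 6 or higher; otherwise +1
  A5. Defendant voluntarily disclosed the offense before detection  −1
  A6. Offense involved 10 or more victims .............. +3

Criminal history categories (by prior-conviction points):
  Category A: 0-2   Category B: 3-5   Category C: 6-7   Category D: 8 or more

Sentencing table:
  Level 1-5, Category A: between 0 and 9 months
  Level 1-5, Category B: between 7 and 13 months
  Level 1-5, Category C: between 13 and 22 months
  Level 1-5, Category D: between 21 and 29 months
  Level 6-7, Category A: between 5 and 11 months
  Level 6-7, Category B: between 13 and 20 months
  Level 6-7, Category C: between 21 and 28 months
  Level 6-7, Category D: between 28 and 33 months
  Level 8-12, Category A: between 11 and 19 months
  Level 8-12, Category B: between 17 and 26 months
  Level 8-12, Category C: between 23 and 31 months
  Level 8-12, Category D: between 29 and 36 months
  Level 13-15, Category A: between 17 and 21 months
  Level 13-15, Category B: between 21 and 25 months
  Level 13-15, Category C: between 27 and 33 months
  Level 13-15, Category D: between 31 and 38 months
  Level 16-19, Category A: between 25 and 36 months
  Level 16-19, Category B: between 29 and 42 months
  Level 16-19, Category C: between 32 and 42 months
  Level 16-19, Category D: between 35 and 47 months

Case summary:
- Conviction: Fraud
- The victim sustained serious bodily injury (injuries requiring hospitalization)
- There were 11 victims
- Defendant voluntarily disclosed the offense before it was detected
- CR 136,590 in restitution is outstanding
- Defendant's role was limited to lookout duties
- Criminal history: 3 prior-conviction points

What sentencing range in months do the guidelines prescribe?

17-26 months

Base offense level for fraud: 5.
A1 applies: 5 − 2 = 3.
A2 applies (level before this adjustment is 3 < 10, so +4): 3 + 4 = 7.
A4 applies (level before this adjustment is 7 ≥ 6, so +3): 7 + 3 = 10.
A5 applies: 10 − 1 = 9.
A6 applies: 9 + 3 = 12.
Final offense level: 12.
Criminal history: 3 prior points → Category B (3-5).
Level 12 falls in the 8-12 band.
Grid: Level 8-12 × Category B = 17-26 months.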